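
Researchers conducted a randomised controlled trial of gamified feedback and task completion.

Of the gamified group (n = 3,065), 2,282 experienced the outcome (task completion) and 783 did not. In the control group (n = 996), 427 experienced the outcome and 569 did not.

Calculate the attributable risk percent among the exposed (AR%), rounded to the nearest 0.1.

42.4

From the description: a = 2282, b = 783, c = 427, d = 569.
Risk in exposed = 2282/3065 = 0.74454; risk in unexposed = 427/996 = 0.42871.
RR = 0.74454/0.42871 = 1.73667
AR% = (RR − 1)/RR × 100 = (1.73667 − 1)/1.73667 × 100 = 42.4184%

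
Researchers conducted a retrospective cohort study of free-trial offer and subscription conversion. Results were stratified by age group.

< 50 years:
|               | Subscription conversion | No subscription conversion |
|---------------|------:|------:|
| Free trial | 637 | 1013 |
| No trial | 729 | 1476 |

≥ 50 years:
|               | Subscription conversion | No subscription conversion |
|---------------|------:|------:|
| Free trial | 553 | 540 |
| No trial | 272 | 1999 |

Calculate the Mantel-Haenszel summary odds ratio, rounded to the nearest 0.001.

2.434

OR_MH = Σ(aᵢdᵢ/nᵢ) / Σ(bᵢcᵢ/nᵢ), where nᵢ is the stratum total.
Stratum 1 (< 50 years): n = 3855; a·d/n = 637·1476/3855 = 243.8942; b·c/n = 1013·729/3855 = 191.5634
Stratum 2 (≥ 50 years): n = 3364; a·d/n = 553·1999/3364 = 328.6109; b·c/n = 540·272/3364 = 43.6623
OR_MH = (243.8942 + 328.6109) / (191.5634 + 43.6623) = 572.5050 / 235.2257 = 2.43385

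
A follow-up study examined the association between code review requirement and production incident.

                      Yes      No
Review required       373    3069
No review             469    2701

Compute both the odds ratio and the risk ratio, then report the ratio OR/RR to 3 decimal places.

0.956

Cells: a = 373, b = 3069, c = 469, d = 2701.
OR = (373·2701)/(3069·469) = 1007473/1439361 = 0.69994
Risk in exposed = 373/3442 = 0.10837; risk in unexposed = 469/3170 = 0.14795; RR = 0.73246
OR/RR = 0.69994 / 0.73246 = 0.95561
The outcome is not rare, so the OR lies further from 1 than the RR.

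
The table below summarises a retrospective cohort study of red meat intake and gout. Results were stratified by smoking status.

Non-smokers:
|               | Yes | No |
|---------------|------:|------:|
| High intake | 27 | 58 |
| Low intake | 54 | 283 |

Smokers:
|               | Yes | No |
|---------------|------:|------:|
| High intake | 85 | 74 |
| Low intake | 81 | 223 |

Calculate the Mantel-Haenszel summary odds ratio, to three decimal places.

2.899

OR_MH = Σ(aᵢdᵢ/nᵢ) / Σ(bᵢcᵢ/nᵢ), where nᵢ is the stratum total.
Stratum 1 (Non-smokers): n = 422; a·d/n = 27·283/422 = 18.1066; b·c/n = 58·54/422 = 7.4218
Stratum 2 (Smokers): n = 463; a·d/n = 85·223/463 = 40.9395; b·c/n = 74·81/463 = 12.9460
OR_MH = (18.1066 + 40.9395) / (7.4218 + 12.9460) = 59.0462 / 20.3678 = 2.89899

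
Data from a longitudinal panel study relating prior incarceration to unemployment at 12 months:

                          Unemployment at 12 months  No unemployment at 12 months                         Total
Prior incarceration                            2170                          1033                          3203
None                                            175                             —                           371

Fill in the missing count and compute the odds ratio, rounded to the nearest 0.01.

2.35

The missing cell is in the unexposed row: 371 − 175 = 196.
So a = 2170, b = 1033, c = 175, d = 196.
OR = (a·d)/(b·c) = (2170 × 196) / (1033 × 175) = 425320 / 180775 = 2.35276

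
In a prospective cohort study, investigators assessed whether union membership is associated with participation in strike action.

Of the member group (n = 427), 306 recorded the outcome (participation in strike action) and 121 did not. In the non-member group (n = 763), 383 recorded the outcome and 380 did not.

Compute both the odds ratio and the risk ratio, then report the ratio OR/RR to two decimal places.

1.76

From the description: a = 306, b = 121, c = 383, d = 380.
OR = (306·380)/(121·383) = 116280/46343 = 2.50912
Risk in exposed = 306/427 = 0.71663; risk in unexposed = 383/763 = 0.50197; RR = 1.42764
OR/RR = 2.50912 / 1.42764 = 1.75753
The outcome is not rare, so the OR lies further from 1 than the RR.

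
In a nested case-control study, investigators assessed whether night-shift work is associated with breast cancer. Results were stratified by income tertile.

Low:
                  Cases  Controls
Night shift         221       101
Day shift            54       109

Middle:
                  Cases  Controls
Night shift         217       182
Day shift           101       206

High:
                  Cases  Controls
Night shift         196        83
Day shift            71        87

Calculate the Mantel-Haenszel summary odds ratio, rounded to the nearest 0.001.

2.994

OR_MH = Σ(aᵢdᵢ/nᵢ) / Σ(bᵢcᵢ/nᵢ), where nᵢ is the stratum total.
Stratum 1 (Low): n = 485; a·d/n = 221·109/485 = 49.6680; b·c/n = 101·54/485 = 11.2454
Stratum 2 (Middle): n = 706; a·d/n = 217·206/706 = 63.3173; b·c/n = 182·101/706 = 26.0368
Stratum 3 (High): n = 437; a·d/n = 196·87/437 = 39.0206; b·c/n = 83·71/437 = 13.4851
OR_MH = (49.6680 + 63.3173 + 39.0206) / (11.2454 + 26.0368 + 13.4851) = 152.0059 / 50.7673 = 2.99417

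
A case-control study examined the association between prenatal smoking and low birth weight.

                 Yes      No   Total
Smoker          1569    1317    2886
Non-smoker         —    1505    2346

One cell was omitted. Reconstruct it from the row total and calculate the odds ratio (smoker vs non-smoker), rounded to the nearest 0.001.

2.132

The missing cell is in the unexposed row: 2346 − 1505 = 841.
So a = 1569, b = 1317, c = 841, d = 1505.
OR = (a·d)/(b·c) = (1569 × 1505) / (1317 × 841) = 2361345 / 1107597 = 2.13195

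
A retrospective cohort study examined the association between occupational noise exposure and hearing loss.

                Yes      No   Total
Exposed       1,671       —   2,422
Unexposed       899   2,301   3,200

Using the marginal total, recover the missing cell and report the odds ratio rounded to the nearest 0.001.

5.695

The missing cell is in the exposed row: 2422 − 1671 = 751.
So a = 1671, b = 751, c = 899, d = 2301.
OR = (a·d)/(b·c) = (1671 × 2301) / (751 × 899) = 3844971 / 675149 = 5.69500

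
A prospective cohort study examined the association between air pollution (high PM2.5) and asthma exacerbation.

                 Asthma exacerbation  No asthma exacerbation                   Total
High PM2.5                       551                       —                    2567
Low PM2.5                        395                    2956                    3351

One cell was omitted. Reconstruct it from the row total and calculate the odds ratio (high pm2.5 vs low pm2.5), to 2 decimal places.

The missing cell is in the exposed row: 2567 − 551 = 2016.
So a = 551, b = 2016, c = 395, d = 2956.
OR = (a·d)/(b·c) = (551 × 2956) / (2016 × 395) = 1628756 / 796320 = 2.04535

2.05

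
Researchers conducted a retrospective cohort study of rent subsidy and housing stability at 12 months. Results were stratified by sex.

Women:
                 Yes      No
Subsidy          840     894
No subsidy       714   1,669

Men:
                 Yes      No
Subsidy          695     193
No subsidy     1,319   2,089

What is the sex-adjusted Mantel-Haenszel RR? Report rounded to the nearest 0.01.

1.81

RR_MH = Σ(aᵢ·n₀ᵢ/nᵢ) / Σ(cᵢ·n₁ᵢ/nᵢ), with n₁ᵢ = aᵢ+bᵢ (exposed), n₀ᵢ = cᵢ+dᵢ (unexposed), nᵢ = n₁ᵢ+n₀ᵢ.
Stratum 1 (Women): n₁ = 1734, n₀ = 2383, n = 4117; a·n₀/n = 840·2383/4117 = 486.2084; c·n₁/n = 714·1734/4117 = 300.7229
Stratum 2 (Men): n₁ = 888, n₀ = 3408, n = 4296; a·n₀/n = 695·3408/4296 = 551.3408; c·n₁/n = 1319·888/4296 = 272.6425
RR_MH = (486.2084 + 551.3408) / (300.7229 + 272.6425) = 1037.5492 / 573.3653 = 1.80958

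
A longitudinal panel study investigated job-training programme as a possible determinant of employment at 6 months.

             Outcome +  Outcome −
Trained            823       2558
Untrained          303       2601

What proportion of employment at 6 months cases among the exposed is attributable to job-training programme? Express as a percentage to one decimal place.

57.1

Cells: a = 823, b = 2558, c = 303, d = 2601.
Risk in exposed = 823/3381 = 0.24342; risk in unexposed = 303/2904 = 0.10434.
RR = 0.24342/0.10434 = 2.33297
AR% = (RR − 1)/RR × 100 = (2.33297 − 1)/2.33297 × 100 = 57.1361%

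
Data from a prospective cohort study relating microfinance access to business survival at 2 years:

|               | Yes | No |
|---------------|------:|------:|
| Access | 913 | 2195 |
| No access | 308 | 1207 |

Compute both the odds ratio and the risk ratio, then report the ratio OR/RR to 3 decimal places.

1.128

Cells: a = 913, b = 2195, c = 308, d = 1207.
OR = (913·1207)/(2195·308) = 1101991/676060 = 1.63002
Risk in exposed = 913/3108 = 0.29376; risk in unexposed = 308/1515 = 0.20330; RR = 1.44495
OR/RR = 1.63002 / 1.44495 = 1.12808
The outcome is not rare, so the OR lies further from 1 than the RR.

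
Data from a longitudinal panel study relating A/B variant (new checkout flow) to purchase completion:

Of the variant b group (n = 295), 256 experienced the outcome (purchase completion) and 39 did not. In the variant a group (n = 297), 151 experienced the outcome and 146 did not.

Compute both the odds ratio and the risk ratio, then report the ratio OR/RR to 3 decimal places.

From the description: a = 256, b = 39, c = 151, d = 146.
OR = (256·146)/(39·151) = 37376/5889 = 6.34675
Risk in exposed = 256/295 = 0.86780; risk in unexposed = 151/297 = 0.50842; RR = 1.70686
OR/RR = 6.34675 / 1.70686 = 3.71838
The outcome is not rare, so the OR lies further from 1 than the RR.

3.718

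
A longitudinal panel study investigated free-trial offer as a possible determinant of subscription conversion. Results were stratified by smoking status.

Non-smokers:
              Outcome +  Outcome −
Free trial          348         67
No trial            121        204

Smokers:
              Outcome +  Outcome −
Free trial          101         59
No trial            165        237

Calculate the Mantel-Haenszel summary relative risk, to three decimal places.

RR_MH = Σ(aᵢ·n₀ᵢ/nᵢ) / Σ(cᵢ·n₁ᵢ/nᵢ), with n₁ᵢ = aᵢ+bᵢ (exposed), n₀ᵢ = cᵢ+dᵢ (unexposed), nᵢ = n₁ᵢ+n₀ᵢ.
Stratum 1 (Non-smokers): n₁ = 415, n₀ = 325, n = 740; a·n₀/n = 348·325/740 = 152.8378; c·n₁/n = 121·415/740 = 67.8581
Stratum 2 (Smokers): n₁ = 160, n₀ = 402, n = 562; a·n₀/n = 101·402/562 = 72.2456; c·n₁/n = 165·160/562 = 46.9751
RR_MH = (152.8378 + 72.2456) / (67.8581 + 46.9751) = 225.0834 / 114.8332 = 1.96009

1.960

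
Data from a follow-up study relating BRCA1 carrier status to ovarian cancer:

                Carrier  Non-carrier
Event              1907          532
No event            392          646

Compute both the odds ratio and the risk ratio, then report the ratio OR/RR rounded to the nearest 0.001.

Reading the table with exposure as columns: a = 1907 (Carrier, case), b = 392 (Carrier, non-case), c = 532 (Non-carrier, case), d = 646.
OR = (1907·646)/(392·532) = 1231922/208544 = 5.90725
Risk in exposed = 1907/2299 = 0.82949; risk in unexposed = 532/1178 = 0.45161; RR = 1.83673
OR/RR = 5.90725 / 1.83673 = 3.21618
The outcome is not rare, so the OR lies further from 1 than the RR.

3.216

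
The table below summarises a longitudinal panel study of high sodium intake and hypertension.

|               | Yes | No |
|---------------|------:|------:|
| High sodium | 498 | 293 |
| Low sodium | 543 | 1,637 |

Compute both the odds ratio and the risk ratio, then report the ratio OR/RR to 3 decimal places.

Cells: a = 498, b = 293, c = 543, d = 1637.
OR = (498·1637)/(293·543) = 815226/159099 = 5.12402
Risk in exposed = 498/791 = 0.62958; risk in unexposed = 543/2180 = 0.24908; RR = 2.52761
OR/RR = 5.12402 / 2.52761 = 2.02722
The outcome is not rare, so the OR lies further from 1 than the RR.

2.027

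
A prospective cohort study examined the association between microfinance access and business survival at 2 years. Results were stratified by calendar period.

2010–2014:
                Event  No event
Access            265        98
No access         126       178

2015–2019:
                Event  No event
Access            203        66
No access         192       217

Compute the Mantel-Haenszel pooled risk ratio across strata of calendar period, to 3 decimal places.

1.680

RR_MH = Σ(aᵢ·n₀ᵢ/nᵢ) / Σ(cᵢ·n₁ᵢ/nᵢ), with n₁ᵢ = aᵢ+bᵢ (exposed), n₀ᵢ = cᵢ+dᵢ (unexposed), nᵢ = n₁ᵢ+n₀ᵢ.
Stratum 1 (2010–2014): n₁ = 363, n₀ = 304, n = 667; a·n₀/n = 265·304/667 = 120.7796; c·n₁/n = 126·363/667 = 68.5727
Stratum 2 (2015–2019): n₁ = 269, n₀ = 409, n = 678; a·n₀/n = 203·409/678 = 122.4587; c·n₁/n = 192·269/678 = 76.1770
RR_MH = (120.7796 + 122.4587) / (68.5727 + 76.1770) = 243.2383 / 144.7497 = 1.68041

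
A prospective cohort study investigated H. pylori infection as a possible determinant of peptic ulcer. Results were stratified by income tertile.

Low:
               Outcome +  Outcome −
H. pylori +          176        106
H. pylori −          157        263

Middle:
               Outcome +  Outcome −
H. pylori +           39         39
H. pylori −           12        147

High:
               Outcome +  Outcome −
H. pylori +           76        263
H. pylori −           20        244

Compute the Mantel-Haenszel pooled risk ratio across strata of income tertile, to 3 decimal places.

2.105

RR_MH = Σ(aᵢ·n₀ᵢ/nᵢ) / Σ(cᵢ·n₁ᵢ/nᵢ), with n₁ᵢ = aᵢ+bᵢ (exposed), n₀ᵢ = cᵢ+dᵢ (unexposed), nᵢ = n₁ᵢ+n₀ᵢ.
Stratum 1 (Low): n₁ = 282, n₀ = 420, n = 702; a·n₀/n = 176·420/702 = 105.2991; c·n₁/n = 157·282/702 = 63.0684
Stratum 2 (Middle): n₁ = 78, n₀ = 159, n = 237; a·n₀/n = 39·159/237 = 26.1646; c·n₁/n = 12·78/237 = 3.9494
Stratum 3 (High): n₁ = 339, n₀ = 264, n = 603; a·n₀/n = 76·264/603 = 33.2736; c·n₁/n = 20·339/603 = 11.2438
RR_MH = (105.2991 + 26.1646 + 33.2736) / (63.0684 + 3.9494 + 11.2438) = 164.7373 / 78.2615 = 2.10496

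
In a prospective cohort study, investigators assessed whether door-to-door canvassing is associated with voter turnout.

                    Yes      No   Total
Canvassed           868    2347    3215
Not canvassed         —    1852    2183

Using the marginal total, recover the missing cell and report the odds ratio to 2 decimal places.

2.07

The missing cell is in the unexposed row: 2183 − 1852 = 331.
So a = 868, b = 2347, c = 331, d = 1852.
OR = (a·d)/(b·c) = (868 × 1852) / (2347 × 331) = 1607536 / 776857 = 2.06928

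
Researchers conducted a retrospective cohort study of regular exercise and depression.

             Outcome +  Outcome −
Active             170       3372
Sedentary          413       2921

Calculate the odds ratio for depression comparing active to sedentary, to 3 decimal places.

0.357

Cells: a = 170, b = 3372, c = 413, d = 2921.
OR = (a·d)/(b·c) = (170 × 2921) / (3372 × 413) = 496570 / 1392636 = 0.35657
Exposure is associated with lower odds of depression (OR = 0.36 < 1).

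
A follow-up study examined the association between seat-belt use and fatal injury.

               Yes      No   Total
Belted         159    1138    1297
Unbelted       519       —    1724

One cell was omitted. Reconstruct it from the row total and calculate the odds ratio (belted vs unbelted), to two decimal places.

0.32

The missing cell is in the unexposed row: 1724 − 519 = 1205.
So a = 159, b = 1138, c = 519, d = 1205.
OR = (a·d)/(b·c) = (159 × 1205) / (1138 × 519) = 191595 / 590622 = 0.32440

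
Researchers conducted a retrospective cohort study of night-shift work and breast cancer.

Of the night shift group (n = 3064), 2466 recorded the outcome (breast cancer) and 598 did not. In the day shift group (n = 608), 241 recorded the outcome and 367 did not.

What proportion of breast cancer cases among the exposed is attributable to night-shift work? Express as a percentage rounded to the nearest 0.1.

From the description: a = 2466, b = 598, c = 241, d = 367.
Risk in exposed = 2466/3064 = 0.80483; risk in unexposed = 241/608 = 0.39638.
RR = 0.80483/0.39638 = 2.03044
AR% = (RR − 1)/RR × 100 = (2.03044 − 1)/2.03044 × 100 = 50.7497%

50.7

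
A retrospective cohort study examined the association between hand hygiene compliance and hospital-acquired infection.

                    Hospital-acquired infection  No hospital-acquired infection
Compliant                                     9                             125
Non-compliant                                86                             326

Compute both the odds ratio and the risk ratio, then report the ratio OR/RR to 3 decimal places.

Cells: a = 9, b = 125, c = 86, d = 326.
OR = (9·326)/(125·86) = 2934/10750 = 0.27293
Risk in exposed = 9/134 = 0.06716; risk in unexposed = 86/412 = 0.20874; RR = 0.32176
OR/RR = 0.27293 / 0.32176 = 0.84823
The outcome is not rare, so the OR lies further from 1 than the RR.

0.848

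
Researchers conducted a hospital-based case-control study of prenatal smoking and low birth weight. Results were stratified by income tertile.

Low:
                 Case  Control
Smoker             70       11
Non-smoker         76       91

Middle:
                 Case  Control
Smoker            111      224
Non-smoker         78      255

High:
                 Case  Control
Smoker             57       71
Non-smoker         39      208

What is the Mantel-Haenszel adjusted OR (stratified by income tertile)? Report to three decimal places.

2.700

OR_MH = Σ(aᵢdᵢ/nᵢ) / Σ(bᵢcᵢ/nᵢ), where nᵢ is the stratum total.
Stratum 1 (Low): n = 248; a·d/n = 70·91/248 = 25.6855; b·c/n = 11·76/248 = 3.3710
Stratum 2 (Middle): n = 668; a·d/n = 111·255/668 = 42.3728; b·c/n = 224·78/668 = 26.1557
Stratum 3 (High): n = 375; a·d/n = 57·208/375 = 31.6160; b·c/n = 71·39/375 = 7.3840
OR_MH = (25.6855 + 42.3728 + 31.6160) / (3.3710 + 26.1557 + 7.3840) = 99.6742 / 36.9107 = 2.70042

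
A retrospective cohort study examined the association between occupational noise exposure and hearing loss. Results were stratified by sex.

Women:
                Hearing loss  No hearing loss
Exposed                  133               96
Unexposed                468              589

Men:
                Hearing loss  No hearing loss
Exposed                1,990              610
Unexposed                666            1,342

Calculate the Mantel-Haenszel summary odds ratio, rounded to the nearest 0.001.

OR_MH = Σ(aᵢdᵢ/nᵢ) / Σ(bᵢcᵢ/nᵢ), where nᵢ is the stratum total.
Stratum 1 (Women): n = 1286; a·d/n = 133·589/1286 = 60.9152; b·c/n = 96·468/1286 = 34.9362
Stratum 2 (Men): n = 4608; a·d/n = 1990·1342/4608 = 579.5530; b·c/n = 610·666/4608 = 88.1641
OR_MH = (60.9152 + 579.5530) / (34.9362 + 88.1641) = 640.4682 / 123.1003 = 5.20282

5.203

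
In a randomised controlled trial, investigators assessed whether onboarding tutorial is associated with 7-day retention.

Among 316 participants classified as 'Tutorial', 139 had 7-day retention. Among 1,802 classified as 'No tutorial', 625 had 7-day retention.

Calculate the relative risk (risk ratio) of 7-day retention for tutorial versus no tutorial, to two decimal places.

1.27

From the description: a = 139, b = 177, c = 625, d = 1177.
Risk in exposed = 139/316 = 0.43987; risk in unexposed = 625/1802 = 0.34684.
RR = 0.43987 / 0.34684 = 1.26824
The risk among the exposed is 1.27 times that among the unexposed.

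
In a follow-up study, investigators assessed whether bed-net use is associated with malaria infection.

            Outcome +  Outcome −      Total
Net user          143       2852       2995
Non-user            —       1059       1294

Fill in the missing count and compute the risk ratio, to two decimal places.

0.26

The missing cell is in the unexposed row: 1294 − 1059 = 235.
So a = 143, b = 2852, c = 235, d = 1059.
RR = [a/(a+b)] / [c/(c+d)] = (143/2995) / (235/1294) = 0.04775/0.18161 = 0.26291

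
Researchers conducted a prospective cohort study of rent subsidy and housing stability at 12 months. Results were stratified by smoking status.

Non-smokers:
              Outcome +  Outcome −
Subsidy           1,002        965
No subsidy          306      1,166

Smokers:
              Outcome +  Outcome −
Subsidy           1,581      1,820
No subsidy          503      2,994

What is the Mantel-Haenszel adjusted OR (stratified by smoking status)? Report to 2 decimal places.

OR_MH = Σ(aᵢdᵢ/nᵢ) / Σ(bᵢcᵢ/nᵢ), where nᵢ is the stratum total.
Stratum 1 (Non-smokers): n = 3439; a·d/n = 1002·1166/3439 = 339.7302; b·c/n = 965·306/3439 = 85.8651
Stratum 2 (Smokers): n = 6898; a·d/n = 1581·2994/6898 = 686.2154; b·c/n = 1820·503/6898 = 132.7138
OR_MH = (339.7302 + 686.2154) / (85.8651 + 132.7138) = 1025.9456 / 218.5789 = 4.69371

4.69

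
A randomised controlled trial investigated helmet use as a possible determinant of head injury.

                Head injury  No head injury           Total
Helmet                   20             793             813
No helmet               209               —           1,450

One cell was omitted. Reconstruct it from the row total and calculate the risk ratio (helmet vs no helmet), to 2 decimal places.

0.17

The missing cell is in the unexposed row: 1450 − 209 = 1241.
So a = 20, b = 793, c = 209, d = 1241.
RR = [a/(a+b)] / [c/(c+d)] = (20/813) / (209/1450) = 0.02460/0.14414 = 0.17067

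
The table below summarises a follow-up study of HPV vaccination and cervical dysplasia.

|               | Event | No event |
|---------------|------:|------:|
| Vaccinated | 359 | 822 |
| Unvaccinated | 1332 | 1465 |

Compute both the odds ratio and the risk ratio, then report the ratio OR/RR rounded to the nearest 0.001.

Cells: a = 359, b = 822, c = 1332, d = 1465.
OR = (359·1465)/(822·1332) = 525935/1094904 = 0.48035
Risk in exposed = 359/1181 = 0.30398; risk in unexposed = 1332/2797 = 0.47622; RR = 0.63831
OR/RR = 0.48035 / 0.63831 = 0.75253
The outcome is not rare, so the OR lies further from 1 than the RR.

0.753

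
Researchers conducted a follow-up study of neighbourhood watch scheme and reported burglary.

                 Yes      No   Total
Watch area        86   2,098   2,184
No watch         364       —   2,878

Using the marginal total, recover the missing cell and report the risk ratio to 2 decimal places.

The missing cell is in the unexposed row: 2878 − 364 = 2514.
So a = 86, b = 2098, c = 364, d = 2514.
RR = [a/(a+b)] / [c/(c+d)] = (86/2184) / (364/2878) = 0.03938/0.12648 = 0.31134

0.31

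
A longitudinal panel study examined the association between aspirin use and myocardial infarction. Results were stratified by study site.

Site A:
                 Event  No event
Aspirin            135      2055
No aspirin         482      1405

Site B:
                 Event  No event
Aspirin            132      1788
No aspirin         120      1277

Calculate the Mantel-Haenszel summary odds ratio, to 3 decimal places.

OR_MH = Σ(aᵢdᵢ/nᵢ) / Σ(bᵢcᵢ/nᵢ), where nᵢ is the stratum total.
Stratum 1 (Site A): n = 4077; a·d/n = 135·1405/4077 = 46.5232; b·c/n = 2055·482/4077 = 242.9507
Stratum 2 (Site B): n = 3317; a·d/n = 132·1277/3317 = 50.8182; b·c/n = 1788·120/3317 = 64.6850
OR_MH = (46.5232 + 50.8182) / (242.9507 + 64.6850) = 97.3414 / 307.6357 = 0.31642

0.316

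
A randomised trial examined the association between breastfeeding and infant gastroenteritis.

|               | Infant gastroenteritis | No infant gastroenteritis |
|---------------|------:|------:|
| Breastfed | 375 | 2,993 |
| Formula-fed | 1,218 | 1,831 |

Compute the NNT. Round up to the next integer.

4

Risk in treated group = 375/3368 = 0.11134; risk in control = 1218/3049 = 0.39948.
Absolute risk reduction = 0.39948 − 0.11134 = 0.28813
NNT = 1 / ARR = 1 / 0.28813 = 3.471 → round up → 4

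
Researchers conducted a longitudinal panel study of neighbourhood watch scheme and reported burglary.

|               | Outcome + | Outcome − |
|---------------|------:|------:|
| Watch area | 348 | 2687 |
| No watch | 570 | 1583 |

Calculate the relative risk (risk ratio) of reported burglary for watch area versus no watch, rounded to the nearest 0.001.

0.433

Cells: a = 348, b = 2687, c = 570, d = 1583.
Risk in exposed = 348/3035 = 0.11466; risk in unexposed = 570/2153 = 0.26475.
RR = 0.11466 / 0.26475 = 0.43310
The risk is 57% lower among the exposed than among the unexposed.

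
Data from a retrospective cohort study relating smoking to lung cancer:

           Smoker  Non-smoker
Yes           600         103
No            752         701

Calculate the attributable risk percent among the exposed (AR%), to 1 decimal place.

Reading the table with exposure as columns: a = 600 (Smoker, case), b = 752 (Smoker, non-case), c = 103 (Non-smoker, case), d = 701.
Risk in exposed = 600/1352 = 0.44379; risk in unexposed = 103/804 = 0.12811.
RR = 0.44379/0.12811 = 3.46412
AR% = (RR − 1)/RR × 100 = (3.46412 − 1)/3.46412 × 100 = 71.1327%

71.1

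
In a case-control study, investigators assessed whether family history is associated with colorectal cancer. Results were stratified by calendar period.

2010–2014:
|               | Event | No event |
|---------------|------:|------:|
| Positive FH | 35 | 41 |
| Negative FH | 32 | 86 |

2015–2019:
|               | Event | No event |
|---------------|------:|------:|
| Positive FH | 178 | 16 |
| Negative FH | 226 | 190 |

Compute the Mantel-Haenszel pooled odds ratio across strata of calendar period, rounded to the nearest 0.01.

OR_MH = Σ(aᵢdᵢ/nᵢ) / Σ(bᵢcᵢ/nᵢ), where nᵢ is the stratum total.
Stratum 1 (2010–2014): n = 194; a·d/n = 35·86/194 = 15.5155; b·c/n = 41·32/194 = 6.7629
Stratum 2 (2015–2019): n = 610; a·d/n = 178·190/610 = 55.4426; b·c/n = 16·226/610 = 5.9279
OR_MH = (15.5155 + 55.4426) / (6.7629 + 5.9279) = 70.9581 / 12.6908 = 5.59132

5.59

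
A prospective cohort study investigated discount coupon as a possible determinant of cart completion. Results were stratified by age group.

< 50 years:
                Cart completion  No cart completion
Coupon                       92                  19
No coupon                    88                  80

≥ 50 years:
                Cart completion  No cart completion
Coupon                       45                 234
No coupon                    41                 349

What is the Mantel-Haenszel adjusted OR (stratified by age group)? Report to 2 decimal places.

OR_MH = Σ(aᵢdᵢ/nᵢ) / Σ(bᵢcᵢ/nᵢ), where nᵢ is the stratum total.
Stratum 1 (< 50 years): n = 279; a·d/n = 92·80/279 = 26.3799; b·c/n = 19·88/279 = 5.9928
Stratum 2 (≥ 50 years): n = 669; a·d/n = 45·349/669 = 23.4753; b·c/n = 234·41/669 = 14.3408
OR_MH = (26.3799 + 23.4753) / (5.9928 + 14.3408) = 49.8553 / 20.3336 = 2.45186

2.45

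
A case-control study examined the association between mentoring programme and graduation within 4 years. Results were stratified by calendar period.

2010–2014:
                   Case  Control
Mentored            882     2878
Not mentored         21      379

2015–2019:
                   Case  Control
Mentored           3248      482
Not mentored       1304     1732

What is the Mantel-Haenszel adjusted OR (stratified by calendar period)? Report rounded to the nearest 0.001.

OR_MH = Σ(aᵢdᵢ/nᵢ) / Σ(bᵢcᵢ/nᵢ), where nᵢ is the stratum total.
Stratum 1 (2010–2014): n = 4160; a·d/n = 882·379/4160 = 80.3553; b·c/n = 2878·21/4160 = 14.5284
Stratum 2 (2015–2019): n = 6766; a·d/n = 3248·1732/6766 = 831.4419; b·c/n = 482·1304/6766 = 92.8951
OR_MH = (80.3553 + 831.4419) / (14.5284 + 92.8951) = 911.7972 / 107.4234 = 8.48788

8.488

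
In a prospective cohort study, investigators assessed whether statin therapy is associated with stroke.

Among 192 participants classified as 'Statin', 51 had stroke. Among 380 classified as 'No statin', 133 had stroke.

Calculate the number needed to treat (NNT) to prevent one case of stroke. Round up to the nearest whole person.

12

Risk in treated group = 51/192 = 0.26562; risk in control = 133/380 = 0.35000.
Absolute risk reduction = 0.35000 − 0.26562 = 0.08437
NNT = 1 / ARR = 1 / 0.08437 = 11.852 → round up → 12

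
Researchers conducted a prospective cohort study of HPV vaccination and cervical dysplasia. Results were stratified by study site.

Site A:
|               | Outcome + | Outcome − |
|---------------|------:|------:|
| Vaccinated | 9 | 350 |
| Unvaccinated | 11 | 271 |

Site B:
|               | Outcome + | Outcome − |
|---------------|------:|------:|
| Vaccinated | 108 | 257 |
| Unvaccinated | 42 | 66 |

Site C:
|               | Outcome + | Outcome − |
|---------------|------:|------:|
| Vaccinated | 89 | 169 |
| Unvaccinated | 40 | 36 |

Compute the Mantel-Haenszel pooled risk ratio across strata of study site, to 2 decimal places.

0.70

RR_MH = Σ(aᵢ·n₀ᵢ/nᵢ) / Σ(cᵢ·n₁ᵢ/nᵢ), with n₁ᵢ = aᵢ+bᵢ (exposed), n₀ᵢ = cᵢ+dᵢ (unexposed), nᵢ = n₁ᵢ+n₀ᵢ.
Stratum 1 (Site A): n₁ = 359, n₀ = 282, n = 641; a·n₀/n = 9·282/641 = 3.9594; c·n₁/n = 11·359/641 = 6.1607
Stratum 2 (Site B): n₁ = 365, n₀ = 108, n = 473; a·n₀/n = 108·108/473 = 24.6596; c·n₁/n = 42·365/473 = 32.4101
Stratum 3 (Site C): n₁ = 258, n₀ = 76, n = 334; a·n₀/n = 89·76/334 = 20.2515; c·n₁/n = 40·258/334 = 30.8982
RR_MH = (3.9594 + 24.6596 + 20.2515) / (6.1607 + 32.4101 + 30.8982) = 48.8706 / 69.4690 = 0.70349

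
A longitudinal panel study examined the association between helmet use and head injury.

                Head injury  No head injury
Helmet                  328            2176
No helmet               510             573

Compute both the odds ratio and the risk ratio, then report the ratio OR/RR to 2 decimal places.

Cells: a = 328, b = 2176, c = 510, d = 573.
OR = (328·573)/(2176·510) = 187944/1109760 = 0.16936
Risk in exposed = 328/2504 = 0.13099; risk in unexposed = 510/1083 = 0.47091; RR = 0.27816
OR/RR = 0.16936 / 0.27816 = 0.60884
The outcome is not rare, so the OR lies further from 1 than the RR.

0.61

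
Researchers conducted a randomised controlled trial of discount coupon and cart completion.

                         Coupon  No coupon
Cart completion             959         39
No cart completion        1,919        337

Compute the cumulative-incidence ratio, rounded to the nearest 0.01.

3.21

Reading the table with exposure as columns: a = 959 (Coupon, case), b = 1919 (Coupon, non-case), c = 39 (No coupon, case), d = 337.
Risk in exposed = 959/2878 = 0.33322; risk in unexposed = 39/376 = 0.10372.
RR = 0.33322 / 0.10372 = 3.21256
The risk among the exposed is 3.21 times that among the unexposed.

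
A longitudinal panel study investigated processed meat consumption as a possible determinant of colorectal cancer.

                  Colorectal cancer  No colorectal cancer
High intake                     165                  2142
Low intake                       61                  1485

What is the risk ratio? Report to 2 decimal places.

1.81

Cells: a = 165, b = 2142, c = 61, d = 1485.
Risk in exposed = 165/2307 = 0.07152; risk in unexposed = 61/1546 = 0.03946.
RR = 0.07152 / 0.03946 = 1.81266
The risk among the exposed is 1.81 times that among the unexposed.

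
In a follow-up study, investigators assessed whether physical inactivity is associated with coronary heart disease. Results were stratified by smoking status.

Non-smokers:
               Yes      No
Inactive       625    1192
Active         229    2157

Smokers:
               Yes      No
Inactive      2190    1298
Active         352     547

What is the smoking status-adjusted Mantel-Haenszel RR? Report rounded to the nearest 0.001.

2.121

RR_MH = Σ(aᵢ·n₀ᵢ/nᵢ) / Σ(cᵢ·n₁ᵢ/nᵢ), with n₁ᵢ = aᵢ+bᵢ (exposed), n₀ᵢ = cᵢ+dᵢ (unexposed), nᵢ = n₁ᵢ+n₀ᵢ.
Stratum 1 (Non-smokers): n₁ = 1817, n₀ = 2386, n = 4203; a·n₀/n = 625·2386/4203 = 354.8061; c·n₁/n = 229·1817/4203 = 98.9990
Stratum 2 (Smokers): n₁ = 3488, n₀ = 899, n = 4387; a·n₀/n = 2190·899/4387 = 448.7828; c·n₁/n = 352·3488/4387 = 279.8669
RR_MH = (354.8061 + 448.7828) / (98.9990 + 279.8669) = 803.5889 / 378.8659 = 2.12104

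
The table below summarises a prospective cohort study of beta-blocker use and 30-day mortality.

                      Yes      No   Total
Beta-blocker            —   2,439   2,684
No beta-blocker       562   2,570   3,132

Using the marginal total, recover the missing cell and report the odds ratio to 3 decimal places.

The missing cell is in the exposed row: 2684 − 2439 = 245.
So a = 245, b = 2439, c = 562, d = 2570.
OR = (a·d)/(b·c) = (245 × 2570) / (2439 × 562) = 629650 / 1370718 = 0.45936

0.459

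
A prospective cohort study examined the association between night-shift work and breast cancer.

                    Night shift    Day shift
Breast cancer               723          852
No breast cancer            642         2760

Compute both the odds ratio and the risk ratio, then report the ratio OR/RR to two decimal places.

Reading the table with exposure as columns: a = 723 (Night shift, case), b = 642 (Night shift, non-case), c = 852 (Day shift, case), d = 2760.
OR = (723·2760)/(642·852) = 1995480/546984 = 3.64815
Risk in exposed = 723/1365 = 0.52967; risk in unexposed = 852/3612 = 0.23588; RR = 2.24550
OR/RR = 3.64815 / 2.24550 = 1.62465
The outcome is not rare, so the OR lies further from 1 than the RR.

1.62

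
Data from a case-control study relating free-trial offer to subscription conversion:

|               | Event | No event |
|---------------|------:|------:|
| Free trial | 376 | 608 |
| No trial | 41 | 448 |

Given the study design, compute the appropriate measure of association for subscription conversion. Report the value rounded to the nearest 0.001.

Cells: a = 376, b = 608, c = 41, d = 448.
This is a case-control study: participants were sampled on outcome status, so risks in the source population cannot be estimated directly — relative risk is not valid here. The odds ratio is the appropriate measure.
OR = (a·d)/(b·c) = (376 × 448) / (608 × 41) = 168448 / 24928 = 6.75738

6.757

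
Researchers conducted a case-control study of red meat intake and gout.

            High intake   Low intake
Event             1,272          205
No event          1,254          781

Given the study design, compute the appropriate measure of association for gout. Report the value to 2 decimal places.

3.86

Reading the table with exposure as columns: a = 1272 (High intake, case), b = 1254 (High intake, non-case), c = 205 (Low intake, case), d = 781.
This is a case-control study: participants were sampled on outcome status, so risks in the source population cannot be estimated directly — relative risk is not valid here. The odds ratio is the appropriate measure.
OR = (a·d)/(b·c) = (1272 × 781) / (1254 × 205) = 993432 / 257070 = 3.86444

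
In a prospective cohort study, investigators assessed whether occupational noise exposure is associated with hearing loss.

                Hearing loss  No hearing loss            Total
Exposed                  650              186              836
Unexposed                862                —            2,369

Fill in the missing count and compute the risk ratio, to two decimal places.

The missing cell is in the unexposed row: 2369 − 862 = 1507.
So a = 650, b = 186, c = 862, d = 1507.
RR = [a/(a+b)] / [c/(c+d)] = (650/836) / (862/2369) = 0.77751/0.36387 = 2.13680

2.14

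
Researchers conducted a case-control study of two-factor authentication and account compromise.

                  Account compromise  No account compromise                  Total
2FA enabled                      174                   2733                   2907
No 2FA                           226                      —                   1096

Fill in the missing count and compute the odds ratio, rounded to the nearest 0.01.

0.25

The missing cell is in the unexposed row: 1096 − 226 = 870.
So a = 174, b = 2733, c = 226, d = 870.
OR = (a·d)/(b·c) = (174 × 870) / (2733 × 226) = 151380 / 617658 = 0.24509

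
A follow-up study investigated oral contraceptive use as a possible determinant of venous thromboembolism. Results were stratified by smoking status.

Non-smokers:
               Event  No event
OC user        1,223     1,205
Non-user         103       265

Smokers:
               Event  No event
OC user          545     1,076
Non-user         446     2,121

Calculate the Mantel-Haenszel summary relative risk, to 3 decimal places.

RR_MH = Σ(aᵢ·n₀ᵢ/nᵢ) / Σ(cᵢ·n₁ᵢ/nᵢ), with n₁ᵢ = aᵢ+bᵢ (exposed), n₀ᵢ = cᵢ+dᵢ (unexposed), nᵢ = n₁ᵢ+n₀ᵢ.
Stratum 1 (Non-smokers): n₁ = 2428, n₀ = 368, n = 2796; a·n₀/n = 1223·368/2796 = 160.9671; c·n₁/n = 103·2428/2796 = 89.4435
Stratum 2 (Smokers): n₁ = 1621, n₀ = 2567, n = 4188; a·n₀/n = 545·2567/4188 = 334.0532; c·n₁/n = 446·1621/4188 = 172.6280
RR_MH = (160.9671 + 334.0532) / (89.4435 + 172.6280) = 495.0203 / 262.0715 = 1.88888

1.889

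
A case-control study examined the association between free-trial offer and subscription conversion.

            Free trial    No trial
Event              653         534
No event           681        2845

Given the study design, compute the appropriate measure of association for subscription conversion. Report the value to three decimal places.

5.109

Reading the table with exposure as columns: a = 653 (Free trial, case), b = 681 (Free trial, non-case), c = 534 (No trial, case), d = 2845.
This is a case-control study: participants were sampled on outcome status, so risks in the source population cannot be estimated directly — relative risk is not valid here. The odds ratio is the appropriate measure.
OR = (a·d)/(b·c) = (653 × 2845) / (681 × 534) = 1857785 / 363654 = 5.10866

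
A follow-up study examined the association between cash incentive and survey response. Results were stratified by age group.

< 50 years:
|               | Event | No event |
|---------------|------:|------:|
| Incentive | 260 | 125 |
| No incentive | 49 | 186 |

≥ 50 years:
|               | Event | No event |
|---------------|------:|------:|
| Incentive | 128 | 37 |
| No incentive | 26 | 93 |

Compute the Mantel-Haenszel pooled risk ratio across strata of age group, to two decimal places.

3.34

RR_MH = Σ(aᵢ·n₀ᵢ/nᵢ) / Σ(cᵢ·n₁ᵢ/nᵢ), with n₁ᵢ = aᵢ+bᵢ (exposed), n₀ᵢ = cᵢ+dᵢ (unexposed), nᵢ = n₁ᵢ+n₀ᵢ.
Stratum 1 (< 50 years): n₁ = 385, n₀ = 235, n = 620; a·n₀/n = 260·235/620 = 98.5484; c·n₁/n = 49·385/620 = 30.4274
Stratum 2 (≥ 50 years): n₁ = 165, n₀ = 119, n = 284; a·n₀/n = 128·119/284 = 53.6338; c·n₁/n = 26·165/284 = 15.1056
RR_MH = (98.5484 + 53.6338) / (30.4274 + 15.1056) = 152.1822 / 45.5331 = 3.34224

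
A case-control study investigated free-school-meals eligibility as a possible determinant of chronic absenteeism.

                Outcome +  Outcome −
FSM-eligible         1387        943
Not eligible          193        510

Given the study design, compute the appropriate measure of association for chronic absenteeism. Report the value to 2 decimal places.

Cells: a = 1387, b = 943, c = 193, d = 510.
This is a case-control study: participants were sampled on outcome status, so risks in the source population cannot be estimated directly — relative risk is not valid here. The odds ratio is the appropriate measure.
OR = (a·d)/(b·c) = (1387 × 510) / (943 × 193) = 707370 / 181999 = 3.88667

3.89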